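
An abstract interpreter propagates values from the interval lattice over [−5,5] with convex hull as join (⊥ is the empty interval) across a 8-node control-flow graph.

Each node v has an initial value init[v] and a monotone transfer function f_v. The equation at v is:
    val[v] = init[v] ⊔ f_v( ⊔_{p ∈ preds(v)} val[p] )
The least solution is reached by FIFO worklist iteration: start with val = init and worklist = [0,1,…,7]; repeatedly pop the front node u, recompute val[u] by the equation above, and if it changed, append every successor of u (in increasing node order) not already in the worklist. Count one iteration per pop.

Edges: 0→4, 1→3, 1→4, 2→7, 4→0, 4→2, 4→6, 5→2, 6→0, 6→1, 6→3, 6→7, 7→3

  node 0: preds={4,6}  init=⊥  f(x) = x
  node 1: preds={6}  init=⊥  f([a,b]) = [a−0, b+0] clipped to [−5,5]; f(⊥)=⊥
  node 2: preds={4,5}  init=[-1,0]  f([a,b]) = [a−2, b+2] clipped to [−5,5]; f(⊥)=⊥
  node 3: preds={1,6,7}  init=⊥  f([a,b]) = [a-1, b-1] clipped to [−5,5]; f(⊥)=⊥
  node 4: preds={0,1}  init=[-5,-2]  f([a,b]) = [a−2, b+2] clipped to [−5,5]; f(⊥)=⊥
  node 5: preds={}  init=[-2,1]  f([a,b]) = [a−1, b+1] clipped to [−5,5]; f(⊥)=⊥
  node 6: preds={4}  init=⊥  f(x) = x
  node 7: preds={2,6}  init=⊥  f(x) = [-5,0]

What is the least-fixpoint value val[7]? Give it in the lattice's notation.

Trace (36 dequeues):
  [1] u=0 | in [-5,-2] | out [-5,-2] | prev ⊥ | push {}
  [2] u=1 | in ⊥ | out ⊥ | ==
  [3] u=2 | in [-5,1] | out [-5,3] | prev [-1,0] | push {}
  [4] u=3 | in ⊥ | out ⊥ | ==
  [5] u=4 | in [-5,-2] | out [-5,0] | prev [-5,-2] | push {0,2}
  [6] u=5 | in ⊥ | out [-2,1] | ==
  [7] u=6 | in [-5,0] | out [-5,0] | prev ⊥ | push {1,3}
  [8] u=7 | in [-5,3] | out [-5,0] | prev ⊥ | push {}
  [9] u=0 | in [-5,0] | out [-5,0] | prev [-5,-2] | push {4}
  [10] u=2 | in [-5,1] | out [-5,3] | ==
  [11] u=1 | in [-5,0] | out [-5,0] | prev ⊥ | push {}
  [12] u=3 | in [-5,0] | out [-5,-1] | prev ⊥ | push {}
  [13] u=4 | in [-5,0] | out [-5,2] | prev [-5,0] | push {0,2,6}
  [14] u=0 | in [-5,2] | out [-5,2] | prev [-5,0] | push {4}
  [15] u=2 | in [-5,2] | out [-5,4] | prev [-5,3] | push {7}
  [16] u=6 | in [-5,2] | out [-5,2] | prev [-5,0] | push {0,1,3}
  [17] u=4 | in [-5,2] | out [-5,4] | prev [-5,2] | push {2,6}
  [18] u=7 | in [-5,4] | out [-5,0] | ==
  [19] u=0 | in [-5,4] | out [-5,4] | prev [-5,2] | push {4}
  [20] u=1 | in [-5,2] | out [-5,2] | prev [-5,0] | push {}
  [21] u=3 | in [-5,2] | out [-5,1] | prev [-5,-1] | push {}
  [22] u=2 | in [-5,4] | out [-5,5] | prev [-5,4] | push {7}
  [23] u=6 | in [-5,4] | out [-5,4] | prev [-5,2] | push {0,1,3}
  [24] u=4 | in [-5,4] | out [-5,5] | prev [-5,4] | push {2,6}
  [25] u=7 | in [-5,5] | out [-5,0] | ==
  [26] u=0 | in [-5,5] | out [-5,5] | prev [-5,4] | push {4}
  [27] u=1 | in [-5,4] | out [-5,4] | prev [-5,2] | push {}
  [28] u=3 | in [-5,4] | out [-5,3] | prev [-5,1] | push {}
  [29] u=2 | in [-5,5] | out [-5,5] | ==
  [30] u=6 | in [-5,5] | out [-5,5] | prev [-5,4] | push {0,1,3,7}
  [31] u=4 | in [-5,5] | out [-5,5] | ==
  [32] u=0 | in [-5,5] | out [-5,5] | ==
  [33] u=1 | in [-5,5] | out [-5,5] | prev [-5,4] | push {4}
  [34] u=3 | in [-5,5] | out [-5,4] | prev [-5,3] | push {}
  [35] u=7 | in [-5,5] | out [-5,0] | ==
  [36] u=4 | in [-5,5] | out [-5,5] | ==

Converged values:
  [0] [-5,5]
  [1] [-5,5]
  [2] [-5,5]
  [3] [-5,4]
  [4] [-5,5]
  [5] [-2,1]
  [6] [-5,5]
  [7] [-5,0]

[-5,0]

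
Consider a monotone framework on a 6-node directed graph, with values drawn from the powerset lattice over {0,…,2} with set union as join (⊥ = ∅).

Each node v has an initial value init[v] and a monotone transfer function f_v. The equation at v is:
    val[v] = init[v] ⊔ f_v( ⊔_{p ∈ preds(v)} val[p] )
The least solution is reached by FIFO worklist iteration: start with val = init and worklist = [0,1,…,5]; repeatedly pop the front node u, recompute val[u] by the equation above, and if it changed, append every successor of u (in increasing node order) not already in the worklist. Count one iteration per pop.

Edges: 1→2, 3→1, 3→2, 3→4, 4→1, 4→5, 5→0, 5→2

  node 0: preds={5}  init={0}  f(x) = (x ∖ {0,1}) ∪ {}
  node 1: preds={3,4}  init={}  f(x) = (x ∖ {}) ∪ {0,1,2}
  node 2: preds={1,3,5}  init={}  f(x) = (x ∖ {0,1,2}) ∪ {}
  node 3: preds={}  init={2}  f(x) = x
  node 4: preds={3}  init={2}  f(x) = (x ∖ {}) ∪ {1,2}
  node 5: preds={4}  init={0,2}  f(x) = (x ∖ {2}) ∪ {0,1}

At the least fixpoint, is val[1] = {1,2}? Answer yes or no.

no

Iteration log — 9 steps:
  step 1. node 0  ⊔preds={0,2}  new={0,2}  old={0}  +wl: 
  step 2. node 1  ⊔preds={2}  new={0,1,2}  old={}  +wl: 
  step 3. node 2  ⊔preds={0,1,2}  new={}  stable
  step 4. node 3  ⊔preds={}  new={2}  stable
  step 5. node 4  ⊔preds={2}  new={1,2}  old={2}  +wl: 1
  step 6. node 5  ⊔preds={1,2}  new={0,1,2}  old={0,2}  +wl: 0,2
  step 7. node 1  ⊔preds={1,2}  new={0,1,2}  stable
  step 8. node 0  ⊔preds={0,1,2}  new={0,2}  stable
  step 9. node 2  ⊔preds={0,1,2}  new={}  stable

Least fixpoint reached:
  node 0: {0,2}
  node 1: {0,1,2}
  node 2: {}
  node 3: {2}
  node 4: {1,2}
  node 5: {0,1,2}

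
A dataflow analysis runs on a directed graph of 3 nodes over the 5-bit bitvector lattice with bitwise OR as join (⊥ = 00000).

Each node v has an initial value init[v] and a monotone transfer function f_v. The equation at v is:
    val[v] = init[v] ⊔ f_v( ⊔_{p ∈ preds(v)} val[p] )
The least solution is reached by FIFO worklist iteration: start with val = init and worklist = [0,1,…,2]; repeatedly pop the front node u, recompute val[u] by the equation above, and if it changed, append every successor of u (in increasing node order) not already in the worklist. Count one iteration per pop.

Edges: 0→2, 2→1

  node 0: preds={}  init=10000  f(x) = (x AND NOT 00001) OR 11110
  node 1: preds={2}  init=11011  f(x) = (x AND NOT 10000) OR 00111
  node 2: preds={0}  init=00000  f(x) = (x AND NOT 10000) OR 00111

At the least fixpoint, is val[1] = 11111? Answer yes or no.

yes

Trace (4 dequeues):
  [1] u=0 | in 00000 | out 11110 | prev 10000 | push {}
  [2] u=1 | in 00000 | out 11111 | prev 11011 | push {}
  [3] u=2 | in 11110 | out 01111 | prev 00000 | push {1}
  [4] u=1 | in 01111 | out 11111 | ==

Converged values:
  [0] 11110
  [1] 11111
  [2] 01111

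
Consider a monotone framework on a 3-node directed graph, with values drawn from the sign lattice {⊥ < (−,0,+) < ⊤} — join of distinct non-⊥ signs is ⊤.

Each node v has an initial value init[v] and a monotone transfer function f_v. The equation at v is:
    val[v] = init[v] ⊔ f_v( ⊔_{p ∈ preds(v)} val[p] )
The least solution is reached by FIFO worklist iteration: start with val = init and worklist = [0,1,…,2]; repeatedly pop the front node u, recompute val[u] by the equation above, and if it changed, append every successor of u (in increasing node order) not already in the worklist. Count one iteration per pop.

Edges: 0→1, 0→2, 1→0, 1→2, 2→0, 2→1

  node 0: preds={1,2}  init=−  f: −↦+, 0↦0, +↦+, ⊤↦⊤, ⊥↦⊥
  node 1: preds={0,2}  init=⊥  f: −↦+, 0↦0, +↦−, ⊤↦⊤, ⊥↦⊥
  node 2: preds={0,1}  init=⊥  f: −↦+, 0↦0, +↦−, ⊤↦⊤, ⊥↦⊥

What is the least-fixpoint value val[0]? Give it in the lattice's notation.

Iteration log — 7 steps:
  step 1. node 0  ⊔preds=⊥  new=−  stable
  step 2. node 1  ⊔preds=−  new=+  old=⊥  +wl: 0
  step 3. node 2  ⊔preds=⊤  new=⊤  old=⊥  +wl: 1
  step 4. node 0  ⊔preds=⊤  new=⊤  old=−  +wl: 2
  step 5. node 1  ⊔preds=⊤  new=⊤  old=+  +wl: 0
  step 6. node 2  ⊔preds=⊤  new=⊤  stable
  step 7. node 0  ⊔preds=⊤  new=⊤  stable

Least fixpoint reached:
  node 0: ⊤
  node 1: ⊤
  node 2: ⊤

⊤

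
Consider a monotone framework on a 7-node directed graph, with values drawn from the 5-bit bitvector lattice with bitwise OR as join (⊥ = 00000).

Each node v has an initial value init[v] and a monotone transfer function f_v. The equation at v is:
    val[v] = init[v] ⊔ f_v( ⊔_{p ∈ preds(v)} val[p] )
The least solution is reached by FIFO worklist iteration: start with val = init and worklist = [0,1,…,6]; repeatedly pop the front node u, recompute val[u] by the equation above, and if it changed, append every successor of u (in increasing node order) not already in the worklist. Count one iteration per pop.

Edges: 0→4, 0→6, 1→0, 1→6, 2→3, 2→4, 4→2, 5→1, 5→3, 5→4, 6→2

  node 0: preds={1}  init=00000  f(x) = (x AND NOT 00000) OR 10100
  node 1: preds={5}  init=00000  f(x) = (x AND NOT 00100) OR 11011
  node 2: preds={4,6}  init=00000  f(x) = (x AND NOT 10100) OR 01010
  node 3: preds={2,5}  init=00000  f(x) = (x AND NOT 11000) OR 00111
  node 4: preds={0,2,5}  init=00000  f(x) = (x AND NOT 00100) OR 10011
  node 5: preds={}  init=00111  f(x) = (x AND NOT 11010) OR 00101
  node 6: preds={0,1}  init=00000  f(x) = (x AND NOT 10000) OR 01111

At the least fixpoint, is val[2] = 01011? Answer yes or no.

Trace (12 dequeues):
  [1] u=0 | in 00000 | out 10100 | prev 00000 | push {}
  [2] u=1 | in 00111 | out 11011 | prev 00000 | push {0}
  [3] u=2 | in 00000 | out 01010 | prev 00000 | push {}
  [4] u=3 | in 01111 | out 00111 | prev 00000 | push {}
  [5] u=4 | in 11111 | out 11011 | prev 00000 | push {2}
  [6] u=5 | in 00000 | out 00111 | ==
  [7] u=6 | in 11111 | out 01111 | prev 00000 | push {}
  [8] u=0 | in 11011 | out 11111 | prev 10100 | push {4,6}
  [9] u=2 | in 11111 | out 01011 | prev 01010 | push {3}
  [10] u=4 | in 11111 | out 11011 | ==
  [11] u=6 | in 11111 | out 01111 | ==
  [12] u=3 | in 01111 | out 00111 | ==

Converged values:
  [0] 11111
  [1] 11011
  [2] 01011
  [3] 00111
  [4] 11011
  [5] 00111
  [6] 01111

yes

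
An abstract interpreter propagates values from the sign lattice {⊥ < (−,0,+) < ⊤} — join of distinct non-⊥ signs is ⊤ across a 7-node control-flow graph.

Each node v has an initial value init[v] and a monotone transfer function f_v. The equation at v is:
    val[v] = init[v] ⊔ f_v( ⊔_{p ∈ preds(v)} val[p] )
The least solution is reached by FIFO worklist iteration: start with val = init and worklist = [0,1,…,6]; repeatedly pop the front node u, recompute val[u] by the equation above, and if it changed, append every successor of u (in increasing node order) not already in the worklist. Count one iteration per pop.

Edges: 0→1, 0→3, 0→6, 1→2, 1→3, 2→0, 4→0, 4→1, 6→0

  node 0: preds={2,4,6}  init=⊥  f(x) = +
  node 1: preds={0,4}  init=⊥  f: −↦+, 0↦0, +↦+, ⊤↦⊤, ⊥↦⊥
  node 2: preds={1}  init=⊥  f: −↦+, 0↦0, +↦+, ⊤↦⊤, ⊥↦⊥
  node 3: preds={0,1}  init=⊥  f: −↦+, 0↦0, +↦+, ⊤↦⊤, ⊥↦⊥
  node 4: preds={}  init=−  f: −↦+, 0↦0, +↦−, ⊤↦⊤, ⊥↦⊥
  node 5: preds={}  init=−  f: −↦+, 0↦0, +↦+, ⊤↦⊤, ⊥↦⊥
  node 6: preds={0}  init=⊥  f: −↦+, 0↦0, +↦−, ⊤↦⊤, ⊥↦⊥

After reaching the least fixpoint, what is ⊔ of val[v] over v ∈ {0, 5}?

⊤

Iteration log — 8 steps:
  step 1. node 0  ⊔preds=−  new=+  old=⊥  +wl: 
  step 2. node 1  ⊔preds=⊤  new=⊤  old=⊥  +wl: 
  step 3. node 2  ⊔preds=⊤  new=⊤  old=⊥  +wl: 0
  step 4. node 3  ⊔preds=⊤  new=⊤  old=⊥  +wl: 
  step 5. node 4  ⊔preds=⊥  new=−  stable
  step 6. node 5  ⊔preds=⊥  new=−  stable
  step 7. node 6  ⊔preds=+  new=−  old=⊥  +wl: 
  step 8. node 0  ⊔preds=⊤  new=+  stable

Least fixpoint reached:
  node 0: +
  node 1: ⊤
  node 2: ⊤
  node 3: ⊤
  node 4: −
  node 5: −
  node 6: −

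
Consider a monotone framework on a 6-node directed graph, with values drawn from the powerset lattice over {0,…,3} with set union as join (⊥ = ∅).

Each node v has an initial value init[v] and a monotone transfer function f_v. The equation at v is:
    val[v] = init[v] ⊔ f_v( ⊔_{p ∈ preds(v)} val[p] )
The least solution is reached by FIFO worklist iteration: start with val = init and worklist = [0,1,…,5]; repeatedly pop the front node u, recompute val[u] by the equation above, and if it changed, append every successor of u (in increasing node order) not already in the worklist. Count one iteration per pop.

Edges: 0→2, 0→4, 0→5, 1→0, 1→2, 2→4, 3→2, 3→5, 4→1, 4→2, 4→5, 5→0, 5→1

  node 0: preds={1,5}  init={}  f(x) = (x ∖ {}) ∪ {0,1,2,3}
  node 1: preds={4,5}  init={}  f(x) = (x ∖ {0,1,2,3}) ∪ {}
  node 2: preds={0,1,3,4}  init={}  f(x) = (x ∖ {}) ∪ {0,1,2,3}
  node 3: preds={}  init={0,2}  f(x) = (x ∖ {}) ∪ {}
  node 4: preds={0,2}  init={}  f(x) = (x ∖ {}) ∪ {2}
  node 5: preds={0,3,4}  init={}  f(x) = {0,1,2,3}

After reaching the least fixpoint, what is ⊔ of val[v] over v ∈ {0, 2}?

Iteration log — 9 steps:
  step 1. node 0  ⊔preds={}  new={0,1,2,3}  old={}  +wl: 
  step 2. node 1  ⊔preds={}  new={}  stable
  step 3. node 2  ⊔preds={0,1,2,3}  new={0,1,2,3}  old={}  +wl: 
  step 4. node 3  ⊔preds={}  new={0,2}  stable
  step 5. node 4  ⊔preds={0,1,2,3}  new={0,1,2,3}  old={}  +wl: 1,2
  step 6. node 5  ⊔preds={0,1,2,3}  new={0,1,2,3}  old={}  +wl: 0
  step 7. node 1  ⊔preds={0,1,2,3}  new={}  stable
  step 8. node 2  ⊔preds={0,1,2,3}  new={0,1,2,3}  stable
  step 9. node 0  ⊔preds={0,1,2,3}  new={0,1,2,3}  stable

Least fixpoint reached:
  node 0: {0,1,2,3}
  node 1: {}
  node 2: {0,1,2,3}
  node 3: {0,2}
  node 4: {0,1,2,3}
  node 5: {0,1,2,3}

{0,1,2,3}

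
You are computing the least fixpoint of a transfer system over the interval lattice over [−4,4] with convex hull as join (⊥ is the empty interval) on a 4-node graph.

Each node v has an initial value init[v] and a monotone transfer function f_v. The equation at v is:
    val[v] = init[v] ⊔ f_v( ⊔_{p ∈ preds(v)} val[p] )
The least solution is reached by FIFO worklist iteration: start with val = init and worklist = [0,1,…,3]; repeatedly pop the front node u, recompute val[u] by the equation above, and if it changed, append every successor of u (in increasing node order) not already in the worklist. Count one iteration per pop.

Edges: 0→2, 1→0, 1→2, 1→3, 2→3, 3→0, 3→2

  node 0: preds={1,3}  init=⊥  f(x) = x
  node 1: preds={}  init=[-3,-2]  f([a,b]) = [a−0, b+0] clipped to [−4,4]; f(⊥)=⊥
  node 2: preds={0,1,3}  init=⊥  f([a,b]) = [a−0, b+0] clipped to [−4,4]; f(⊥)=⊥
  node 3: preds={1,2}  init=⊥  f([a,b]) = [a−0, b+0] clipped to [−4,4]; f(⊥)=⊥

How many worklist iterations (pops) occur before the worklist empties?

6

Iteration log — 6 steps:
  step 1. node 0  ⊔preds=[-3,-2]  new=[-3,-2]  old=⊥  +wl: 
  step 2. node 1  ⊔preds=⊥  new=[-3,-2]  stable
  step 3. node 2  ⊔preds=[-3,-2]  new=[-3,-2]  old=⊥  +wl: 
  step 4. node 3  ⊔preds=[-3,-2]  new=[-3,-2]  old=⊥  +wl: 0,2
  step 5. node 0  ⊔preds=[-3,-2]  new=[-3,-2]  stable
  step 6. node 2  ⊔preds=[-3,-2]  new=[-3,-2]  stable

Least fixpoint reached:
  node 0: [-3,-2]
  node 1: [-3,-2]
  node 2: [-3,-2]
  node 3: [-3,-2]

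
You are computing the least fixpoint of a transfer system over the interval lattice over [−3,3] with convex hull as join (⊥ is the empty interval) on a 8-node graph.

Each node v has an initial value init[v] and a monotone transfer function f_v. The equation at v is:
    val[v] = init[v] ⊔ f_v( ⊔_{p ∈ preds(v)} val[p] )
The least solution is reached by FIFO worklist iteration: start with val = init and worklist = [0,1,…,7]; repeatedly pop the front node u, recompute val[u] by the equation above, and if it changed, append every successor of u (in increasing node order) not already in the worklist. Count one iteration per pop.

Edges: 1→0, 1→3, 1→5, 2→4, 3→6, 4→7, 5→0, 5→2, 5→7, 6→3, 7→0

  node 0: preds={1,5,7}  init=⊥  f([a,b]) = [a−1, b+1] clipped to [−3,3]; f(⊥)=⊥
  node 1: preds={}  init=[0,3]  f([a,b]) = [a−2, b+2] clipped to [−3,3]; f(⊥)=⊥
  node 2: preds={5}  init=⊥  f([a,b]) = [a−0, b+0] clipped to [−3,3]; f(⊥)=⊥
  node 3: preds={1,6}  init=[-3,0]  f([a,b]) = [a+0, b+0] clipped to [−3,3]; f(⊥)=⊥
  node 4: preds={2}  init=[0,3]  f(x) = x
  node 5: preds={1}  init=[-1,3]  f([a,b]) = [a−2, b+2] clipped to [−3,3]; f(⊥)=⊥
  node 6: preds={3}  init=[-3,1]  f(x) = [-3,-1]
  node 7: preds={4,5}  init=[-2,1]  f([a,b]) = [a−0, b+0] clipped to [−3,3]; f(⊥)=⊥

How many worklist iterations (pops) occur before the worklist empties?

Iteration log — 12 steps:
  step 1. node 0  ⊔preds=[-2,3]  new=[-3,3]  old=⊥  +wl: 
  step 2. node 1  ⊔preds=⊥  new=[0,3]  stable
  step 3. node 2  ⊔preds=[-1,3]  new=[-1,3]  old=⊥  +wl: 
  step 4. node 3  ⊔preds=[-3,3]  new=[-3,3]  old=[-3,0]  +wl: 
  step 5. node 4  ⊔preds=[-1,3]  new=[-1,3]  old=[0,3]  +wl: 
  step 6. node 5  ⊔preds=[0,3]  new=[-2,3]  old=[-1,3]  +wl: 0,2
  step 7. node 6  ⊔preds=[-3,3]  new=[-3,1]  stable
  step 8. node 7  ⊔preds=[-2,3]  new=[-2,3]  old=[-2,1]  +wl: 
  step 9. node 0  ⊔preds=[-2,3]  new=[-3,3]  stable
  step 10. node 2  ⊔preds=[-2,3]  new=[-2,3]  old=[-1,3]  +wl: 4
  step 11. node 4  ⊔preds=[-2,3]  new=[-2,3]  old=[-1,3]  +wl: 7
  step 12. node 7  ⊔preds=[-2,3]  new=[-2,3]  stable

Least fixpoint reached:
  node 0: [-3,3]
  node 1: [0,3]
  node 2: [-2,3]
  node 3: [-3,3]
  node 4: [-2,3]
  node 5: [-2,3]
  node 6: [-3,1]
  node 7: [-2,3]

12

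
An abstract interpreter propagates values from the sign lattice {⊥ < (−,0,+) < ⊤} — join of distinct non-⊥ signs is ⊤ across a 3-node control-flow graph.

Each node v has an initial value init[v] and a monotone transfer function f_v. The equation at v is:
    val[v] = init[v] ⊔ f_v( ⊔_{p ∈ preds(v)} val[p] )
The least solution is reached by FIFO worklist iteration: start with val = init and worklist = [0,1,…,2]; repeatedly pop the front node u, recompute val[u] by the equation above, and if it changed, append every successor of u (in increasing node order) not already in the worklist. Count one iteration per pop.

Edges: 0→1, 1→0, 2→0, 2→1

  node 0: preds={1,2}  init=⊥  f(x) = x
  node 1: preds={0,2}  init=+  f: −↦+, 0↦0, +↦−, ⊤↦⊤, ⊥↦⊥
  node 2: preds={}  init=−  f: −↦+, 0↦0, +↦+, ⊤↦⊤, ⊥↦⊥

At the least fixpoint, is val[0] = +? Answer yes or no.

Trace (4 dequeues):
  [1] u=0 | in ⊤ | out ⊤ | prev ⊥ | push {}
  [2] u=1 | in ⊤ | out ⊤ | prev + | push {0}
  [3] u=2 | in ⊥ | out − | ==
  [4] u=0 | in ⊤ | out ⊤ | ==

Converged values:
  [0] ⊤
  [1] ⊤
  [2] −

no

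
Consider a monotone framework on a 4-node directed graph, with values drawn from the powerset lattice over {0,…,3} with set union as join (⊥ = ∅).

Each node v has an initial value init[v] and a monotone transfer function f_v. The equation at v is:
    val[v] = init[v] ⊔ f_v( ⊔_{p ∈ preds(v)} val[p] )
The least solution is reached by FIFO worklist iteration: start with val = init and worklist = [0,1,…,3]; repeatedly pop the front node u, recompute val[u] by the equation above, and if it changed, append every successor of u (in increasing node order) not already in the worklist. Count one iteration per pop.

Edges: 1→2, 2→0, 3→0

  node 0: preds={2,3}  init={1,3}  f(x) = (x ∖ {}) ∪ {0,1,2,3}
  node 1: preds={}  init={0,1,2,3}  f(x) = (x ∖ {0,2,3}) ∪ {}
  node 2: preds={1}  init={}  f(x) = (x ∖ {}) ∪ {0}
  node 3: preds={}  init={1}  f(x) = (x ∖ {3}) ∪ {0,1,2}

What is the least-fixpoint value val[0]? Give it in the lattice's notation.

{0,1,2,3}

Iteration log — 5 steps:
  step 1. node 0  ⊔preds={1}  new={0,1,2,3}  old={1,3}  +wl: 
  step 2. node 1  ⊔preds={}  new={0,1,2,3}  stable
  step 3. node 2  ⊔preds={0,1,2,3}  new={0,1,2,3}  old={}  +wl: 0
  step 4. node 3  ⊔preds={}  new={0,1,2}  old={1}  +wl: 
  step 5. node 0  ⊔preds={0,1,2,3}  new={0,1,2,3}  stable

Least fixpoint reached:
  node 0: {0,1,2,3}
  node 1: {0,1,2,3}
  node 2: {0,1,2,3}
  node 3: {0,1,2}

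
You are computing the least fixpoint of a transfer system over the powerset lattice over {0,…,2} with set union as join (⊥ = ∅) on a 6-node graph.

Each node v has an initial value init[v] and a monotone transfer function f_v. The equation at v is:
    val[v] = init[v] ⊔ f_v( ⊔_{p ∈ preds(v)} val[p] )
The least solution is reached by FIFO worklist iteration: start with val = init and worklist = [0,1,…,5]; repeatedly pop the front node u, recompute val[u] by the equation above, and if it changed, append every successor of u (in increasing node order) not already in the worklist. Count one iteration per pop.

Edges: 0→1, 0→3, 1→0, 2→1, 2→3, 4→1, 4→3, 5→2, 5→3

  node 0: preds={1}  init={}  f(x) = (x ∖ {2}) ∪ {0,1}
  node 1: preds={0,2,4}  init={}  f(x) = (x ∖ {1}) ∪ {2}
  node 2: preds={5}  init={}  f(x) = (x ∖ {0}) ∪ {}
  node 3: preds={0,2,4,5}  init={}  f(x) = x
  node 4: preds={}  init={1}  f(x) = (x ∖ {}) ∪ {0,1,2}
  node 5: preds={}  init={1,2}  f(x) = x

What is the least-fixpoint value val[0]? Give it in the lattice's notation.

{0,1}

Trace (9 dequeues):
  [1] u=0 | in {} | out {0,1} | prev {} | push {}
  [2] u=1 | in {0,1} | out {0,2} | prev {} | push {0}
  [3] u=2 | in {1,2} | out {1,2} | prev {} | push {1}
  [4] u=3 | in {0,1,2} | out {0,1,2} | prev {} | push {}
  [5] u=4 | in {} | out {0,1,2} | prev {1} | push {3}
  [6] u=5 | in {} | out {1,2} | ==
  [7] u=0 | in {0,2} | out {0,1} | ==
  [8] u=1 | in {0,1,2} | out {0,2} | ==
  [9] u=3 | in {0,1,2} | out {0,1,2} | ==

Converged values:
  [0] {0,1}
  [1] {0,2}
  [2] {1,2}
  [3] {0,1,2}
  [4] {0,1,2}
  [5] {1,2}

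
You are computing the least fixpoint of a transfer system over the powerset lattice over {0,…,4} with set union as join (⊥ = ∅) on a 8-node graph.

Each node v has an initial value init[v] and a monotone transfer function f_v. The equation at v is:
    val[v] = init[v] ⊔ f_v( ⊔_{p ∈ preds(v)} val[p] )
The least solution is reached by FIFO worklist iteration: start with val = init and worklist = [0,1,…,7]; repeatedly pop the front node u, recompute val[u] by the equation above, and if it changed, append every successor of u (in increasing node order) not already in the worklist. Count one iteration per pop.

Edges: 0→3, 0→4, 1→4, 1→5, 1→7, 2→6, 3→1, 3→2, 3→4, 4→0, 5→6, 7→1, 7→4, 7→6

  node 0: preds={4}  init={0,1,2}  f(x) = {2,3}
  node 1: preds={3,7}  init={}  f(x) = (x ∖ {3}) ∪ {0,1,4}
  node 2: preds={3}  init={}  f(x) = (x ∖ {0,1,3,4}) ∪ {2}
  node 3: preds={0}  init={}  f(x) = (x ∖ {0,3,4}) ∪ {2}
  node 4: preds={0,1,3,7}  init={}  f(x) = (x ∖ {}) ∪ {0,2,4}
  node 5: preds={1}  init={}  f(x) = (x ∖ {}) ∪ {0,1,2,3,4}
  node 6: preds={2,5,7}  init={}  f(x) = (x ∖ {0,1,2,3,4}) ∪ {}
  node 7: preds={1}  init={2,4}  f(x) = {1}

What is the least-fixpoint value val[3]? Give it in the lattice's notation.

Iteration log — 13 steps:
  step 1. node 0  ⊔preds={}  new={0,1,2,3}  old={0,1,2}  +wl: 
  step 2. node 1  ⊔preds={2,4}  new={0,1,2,4}  old={}  +wl: 
  step 3. node 2  ⊔preds={}  new={2}  old={}  +wl: 
  step 4. node 3  ⊔preds={0,1,2,3}  new={1,2}  old={}  +wl: 1,2
  step 5. node 4  ⊔preds={0,1,2,3,4}  new={0,1,2,3,4}  old={}  +wl: 0
  step 6. node 5  ⊔preds={0,1,2,4}  new={0,1,2,3,4}  old={}  +wl: 
  step 7. node 6  ⊔preds={0,1,2,3,4}  new={}  stable
  step 8. node 7  ⊔preds={0,1,2,4}  new={1,2,4}  old={2,4}  +wl: 4,6
  step 9. node 1  ⊔preds={1,2,4}  new={0,1,2,4}  stable
  step 10. node 2  ⊔preds={1,2}  new={2}  stable
  step 11. node 0  ⊔preds={0,1,2,3,4}  new={0,1,2,3}  stable
  step 12. node 4  ⊔preds={0,1,2,3,4}  new={0,1,2,3,4}  stable
  step 13. node 6  ⊔preds={0,1,2,3,4}  new={}  stable

Least fixpoint reached:
  node 0: {0,1,2,3}
  node 1: {0,1,2,4}
  node 2: {2}
  node 3: {1,2}
  node 4: {0,1,2,3,4}
  node 5: {0,1,2,3,4}
  node 6: {}
  node 7: {1,2,4}

{1,2}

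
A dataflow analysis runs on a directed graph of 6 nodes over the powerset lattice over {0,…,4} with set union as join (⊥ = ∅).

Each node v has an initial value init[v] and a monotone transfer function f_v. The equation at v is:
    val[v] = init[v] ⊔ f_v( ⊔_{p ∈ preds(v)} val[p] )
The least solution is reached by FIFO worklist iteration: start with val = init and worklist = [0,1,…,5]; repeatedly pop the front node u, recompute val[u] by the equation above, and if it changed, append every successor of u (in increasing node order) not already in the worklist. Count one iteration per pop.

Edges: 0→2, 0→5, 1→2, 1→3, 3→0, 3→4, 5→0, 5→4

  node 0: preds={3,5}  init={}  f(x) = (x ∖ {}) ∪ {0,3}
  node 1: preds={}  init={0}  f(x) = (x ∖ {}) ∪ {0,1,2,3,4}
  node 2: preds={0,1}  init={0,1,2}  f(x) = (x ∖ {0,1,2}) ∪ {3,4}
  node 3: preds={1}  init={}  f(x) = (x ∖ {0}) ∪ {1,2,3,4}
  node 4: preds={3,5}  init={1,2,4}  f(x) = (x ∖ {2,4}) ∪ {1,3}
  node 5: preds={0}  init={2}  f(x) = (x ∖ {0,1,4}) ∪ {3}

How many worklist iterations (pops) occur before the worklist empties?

Trace (10 dequeues):
  [1] u=0 | in {2} | out {0,2,3} | prev {} | push {}
  [2] u=1 | in {} | out {0,1,2,3,4} | prev {0} | push {}
  [3] u=2 | in {0,1,2,3,4} | out {0,1,2,3,4} | prev {0,1,2} | push {}
  [4] u=3 | in {0,1,2,3,4} | out {1,2,3,4} | prev {} | push {0}
  [5] u=4 | in {1,2,3,4} | out {1,2,3,4} | prev {1,2,4} | push {}
  [6] u=5 | in {0,2,3} | out {2,3} | prev {2} | push {4}
  [7] u=0 | in {1,2,3,4} | out {0,1,2,3,4} | prev {0,2,3} | push {2,5}
  [8] u=4 | in {1,2,3,4} | out {1,2,3,4} | ==
  [9] u=2 | in {0,1,2,3,4} | out {0,1,2,3,4} | ==
  [10] u=5 | in {0,1,2,3,4} | out {2,3} | ==

Converged values:
  [0] {0,1,2,3,4}
  [1] {0,1,2,3,4}
  [2] {0,1,2,3,4}
  [3] {1,2,3,4}
  [4] {1,2,3,4}
  [5] {2,3}

10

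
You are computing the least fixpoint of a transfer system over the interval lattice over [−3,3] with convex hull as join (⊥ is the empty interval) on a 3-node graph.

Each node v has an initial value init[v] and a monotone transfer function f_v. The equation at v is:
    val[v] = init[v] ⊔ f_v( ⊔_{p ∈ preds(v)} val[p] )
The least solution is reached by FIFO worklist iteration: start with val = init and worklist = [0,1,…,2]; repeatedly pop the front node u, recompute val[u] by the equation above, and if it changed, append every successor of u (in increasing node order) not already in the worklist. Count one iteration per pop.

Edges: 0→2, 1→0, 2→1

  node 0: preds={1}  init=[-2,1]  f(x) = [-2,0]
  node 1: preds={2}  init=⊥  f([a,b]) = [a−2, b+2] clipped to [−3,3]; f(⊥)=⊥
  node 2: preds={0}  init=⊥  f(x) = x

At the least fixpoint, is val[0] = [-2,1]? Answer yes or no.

Worklist (5 pops):
  #1 pop 0: in=⊥ → [-2,1] (no change)
  #2 pop 1: in=⊥ → ⊥ (no change)
  #3 pop 2: in=[-2,1] → [-2,1] (was ⊥); enqueue [1]
  #4 pop 1: in=[-2,1] → [-3,3] (was ⊥); enqueue [0]
  #5 pop 0: in=[-3,3] → [-2,1] (no change)

Fixpoint:
  val[0] = [-2,1]
  val[1] = [-3,3]
  val[2] = [-2,1]

yes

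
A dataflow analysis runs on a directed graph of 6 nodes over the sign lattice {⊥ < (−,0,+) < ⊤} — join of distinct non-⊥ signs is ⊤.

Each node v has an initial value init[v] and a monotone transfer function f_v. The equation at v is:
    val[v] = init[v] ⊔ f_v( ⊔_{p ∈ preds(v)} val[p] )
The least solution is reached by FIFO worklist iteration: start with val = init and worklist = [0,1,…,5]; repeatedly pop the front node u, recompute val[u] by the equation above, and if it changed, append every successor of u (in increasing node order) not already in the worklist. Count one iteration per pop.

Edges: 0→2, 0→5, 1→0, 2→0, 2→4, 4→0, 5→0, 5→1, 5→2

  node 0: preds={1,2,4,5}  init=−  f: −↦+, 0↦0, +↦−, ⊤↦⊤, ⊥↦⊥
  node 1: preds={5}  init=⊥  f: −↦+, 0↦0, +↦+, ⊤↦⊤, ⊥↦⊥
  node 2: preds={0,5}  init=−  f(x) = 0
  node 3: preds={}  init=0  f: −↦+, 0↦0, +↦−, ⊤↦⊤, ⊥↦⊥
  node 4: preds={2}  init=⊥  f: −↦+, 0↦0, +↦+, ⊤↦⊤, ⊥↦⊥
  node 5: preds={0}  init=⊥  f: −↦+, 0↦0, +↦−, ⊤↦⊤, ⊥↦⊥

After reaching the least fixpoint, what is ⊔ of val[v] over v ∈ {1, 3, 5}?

Worklist (10 pops):
  #1 pop 0: in=− → ⊤ (was −); enqueue []
  #2 pop 1: in=⊥ → ⊥ (no change)
  #3 pop 2: in=⊤ → ⊤ (was −); enqueue [0]
  #4 pop 3: in=⊥ → 0 (no change)
  #5 pop 4: in=⊤ → ⊤ (was ⊥); enqueue []
  #6 pop 5: in=⊤ → ⊤ (was ⊥); enqueue [1,2]
  #7 pop 0: in=⊤ → ⊤ (no change)
  #8 pop 1: in=⊤ → ⊤ (was ⊥); enqueue [0]
  #9 pop 2: in=⊤ → ⊤ (no change)
  #10 pop 0: in=⊤ → ⊤ (no change)

Fixpoint:
  val[0] = ⊤
  val[1] = ⊤
  val[2] = ⊤
  val[3] = 0
  val[4] = ⊤
  val[5] = ⊤

⊤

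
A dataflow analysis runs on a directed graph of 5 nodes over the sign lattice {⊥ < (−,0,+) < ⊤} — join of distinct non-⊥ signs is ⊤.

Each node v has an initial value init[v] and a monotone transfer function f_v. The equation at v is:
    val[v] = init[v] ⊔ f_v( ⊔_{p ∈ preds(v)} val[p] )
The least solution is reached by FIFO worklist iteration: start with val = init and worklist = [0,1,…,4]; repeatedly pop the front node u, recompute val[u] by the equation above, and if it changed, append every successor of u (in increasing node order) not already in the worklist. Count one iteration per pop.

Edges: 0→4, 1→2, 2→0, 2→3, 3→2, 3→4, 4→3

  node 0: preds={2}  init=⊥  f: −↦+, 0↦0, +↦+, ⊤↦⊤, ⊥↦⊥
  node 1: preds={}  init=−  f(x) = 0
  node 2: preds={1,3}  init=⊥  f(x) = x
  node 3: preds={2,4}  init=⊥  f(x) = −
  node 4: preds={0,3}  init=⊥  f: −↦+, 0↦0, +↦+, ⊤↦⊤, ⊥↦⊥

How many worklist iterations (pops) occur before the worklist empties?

10

Trace (10 dequeues):
  [1] u=0 | in ⊥ | out ⊥ | ==
  [2] u=1 | in ⊥ | out ⊤ | prev − | push {}
  [3] u=2 | in ⊤ | out ⊤ | prev ⊥ | push {0}
  [4] u=3 | in ⊤ | out − | prev ⊥ | push {2}
  [5] u=4 | in − | out + | prev ⊥ | push {3}
  [6] u=0 | in ⊤ | out ⊤ | prev ⊥ | push {4}
  [7] u=2 | in ⊤ | out ⊤ | ==
  [8] u=3 | in ⊤ | out − | ==
  [9] u=4 | in ⊤ | out ⊤ | prev + | push {3}
  [10] u=3 | in ⊤ | out − | ==

Converged values:
  [0] ⊤
  [1] ⊤
  [2] ⊤
  [3] −
  [4] ⊤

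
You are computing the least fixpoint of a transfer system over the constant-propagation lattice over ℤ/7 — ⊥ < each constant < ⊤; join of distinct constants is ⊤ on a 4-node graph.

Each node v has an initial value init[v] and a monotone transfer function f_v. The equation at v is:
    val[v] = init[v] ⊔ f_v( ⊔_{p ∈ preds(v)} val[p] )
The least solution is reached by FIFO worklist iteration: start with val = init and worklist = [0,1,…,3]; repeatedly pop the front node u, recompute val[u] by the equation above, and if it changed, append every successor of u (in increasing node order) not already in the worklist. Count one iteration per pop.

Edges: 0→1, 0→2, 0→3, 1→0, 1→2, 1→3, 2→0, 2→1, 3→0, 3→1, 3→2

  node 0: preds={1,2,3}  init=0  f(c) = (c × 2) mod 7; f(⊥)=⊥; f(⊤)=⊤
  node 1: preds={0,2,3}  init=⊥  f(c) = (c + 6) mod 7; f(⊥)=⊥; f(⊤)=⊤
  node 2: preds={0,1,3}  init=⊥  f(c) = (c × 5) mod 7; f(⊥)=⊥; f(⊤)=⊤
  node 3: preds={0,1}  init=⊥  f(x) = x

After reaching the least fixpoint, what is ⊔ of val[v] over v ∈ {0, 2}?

Worklist (9 pops):
  #1 pop 0: in=⊥ → 0 (no change)
  #2 pop 1: in=0 → 6 (was ⊥); enqueue [0]
  #3 pop 2: in=⊤ → ⊤ (was ⊥); enqueue [1]
  #4 pop 3: in=⊤ → ⊤ (was ⊥); enqueue [2]
  #5 pop 0: in=⊤ → ⊤ (was 0); enqueue [3]
  #6 pop 1: in=⊤ → ⊤ (was 6); enqueue [0]
  #7 pop 2: in=⊤ → ⊤ (no change)
  #8 pop 3: in=⊤ → ⊤ (no change)
  #9 pop 0: in=⊤ → ⊤ (no change)

Fixpoint:
  val[0] = ⊤
  val[1] = ⊤
  val[2] = ⊤
  val[3] = ⊤

⊤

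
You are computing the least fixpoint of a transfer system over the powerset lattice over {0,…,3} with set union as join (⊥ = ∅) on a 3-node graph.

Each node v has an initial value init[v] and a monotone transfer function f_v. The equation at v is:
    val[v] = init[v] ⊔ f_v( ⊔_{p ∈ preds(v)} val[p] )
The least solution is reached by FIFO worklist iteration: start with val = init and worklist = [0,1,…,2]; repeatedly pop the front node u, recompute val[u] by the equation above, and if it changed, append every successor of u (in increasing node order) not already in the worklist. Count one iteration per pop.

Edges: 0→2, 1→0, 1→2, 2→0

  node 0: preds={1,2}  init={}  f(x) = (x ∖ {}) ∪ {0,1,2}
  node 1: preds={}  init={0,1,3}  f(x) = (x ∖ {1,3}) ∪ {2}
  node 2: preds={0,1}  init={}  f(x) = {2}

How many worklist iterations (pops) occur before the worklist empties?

Iteration log — 4 steps:
  step 1. node 0  ⊔preds={0,1,3}  new={0,1,2,3}  old={}  +wl: 
  step 2. node 1  ⊔preds={}  new={0,1,2,3}  old={0,1,3}  +wl: 0
  step 3. node 2  ⊔preds={0,1,2,3}  new={2}  old={}  +wl: 
  step 4. node 0  ⊔preds={0,1,2,3}  new={0,1,2,3}  stable

Least fixpoint reached:
  node 0: {0,1,2,3}
  node 1: {0,1,2,3}
  node 2: {2}

4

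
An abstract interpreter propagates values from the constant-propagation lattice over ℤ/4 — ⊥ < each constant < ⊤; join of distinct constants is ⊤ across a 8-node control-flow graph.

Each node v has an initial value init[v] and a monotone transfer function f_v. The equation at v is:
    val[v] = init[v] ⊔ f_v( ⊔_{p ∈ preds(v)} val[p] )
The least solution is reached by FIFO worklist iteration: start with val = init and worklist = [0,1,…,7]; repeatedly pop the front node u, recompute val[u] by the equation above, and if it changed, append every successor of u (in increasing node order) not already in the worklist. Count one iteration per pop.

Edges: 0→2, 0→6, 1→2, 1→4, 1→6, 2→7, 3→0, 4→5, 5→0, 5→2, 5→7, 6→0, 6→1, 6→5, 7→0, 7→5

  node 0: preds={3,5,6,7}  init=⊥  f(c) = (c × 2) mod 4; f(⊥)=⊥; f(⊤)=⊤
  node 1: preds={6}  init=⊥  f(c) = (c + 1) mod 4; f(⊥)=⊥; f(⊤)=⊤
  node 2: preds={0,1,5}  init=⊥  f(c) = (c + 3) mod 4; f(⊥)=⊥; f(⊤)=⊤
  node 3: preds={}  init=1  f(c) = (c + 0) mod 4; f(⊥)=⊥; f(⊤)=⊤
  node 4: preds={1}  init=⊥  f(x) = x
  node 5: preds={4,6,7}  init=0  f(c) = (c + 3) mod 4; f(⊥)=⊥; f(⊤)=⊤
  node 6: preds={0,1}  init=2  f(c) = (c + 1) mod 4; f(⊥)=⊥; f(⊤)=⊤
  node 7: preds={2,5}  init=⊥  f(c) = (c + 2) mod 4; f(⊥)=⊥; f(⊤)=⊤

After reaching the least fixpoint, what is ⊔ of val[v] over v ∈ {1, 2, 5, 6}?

⊤

Worklist (16 pops):
  #1 pop 0: in=⊤ → ⊤ (was ⊥); enqueue []
  #2 pop 1: in=2 → 3 (was ⊥); enqueue []
  #3 pop 2: in=⊤ → ⊤ (was ⊥); enqueue []
  #4 pop 3: in=⊥ → 1 (no change)
  #5 pop 4: in=3 → 3 (was ⊥); enqueue []
  #6 pop 5: in=⊤ → ⊤ (was 0); enqueue [0,2]
  #7 pop 6: in=⊤ → ⊤ (was 2); enqueue [1,5]
  #8 pop 7: in=⊤ → ⊤ (was ⊥); enqueue []
  #9 pop 0: in=⊤ → ⊤ (no change)
  #10 pop 2: in=⊤ → ⊤ (no change)
  #11 pop 1: in=⊤ → ⊤ (was 3); enqueue [2,4,6]
  #12 pop 5: in=⊤ → ⊤ (no change)
  #13 pop 2: in=⊤ → ⊤ (no change)
  #14 pop 4: in=⊤ → ⊤ (was 3); enqueue [5]
  #15 pop 6: in=⊤ → ⊤ (no change)
  #16 pop 5: in=⊤ → ⊤ (no change)

Fixpoint:
  val[0] = ⊤
  val[1] = ⊤
  val[2] = ⊤
  val[3] = 1
  val[4] = ⊤
  val[5] = ⊤
  val[6] = ⊤
  val[7] = ⊤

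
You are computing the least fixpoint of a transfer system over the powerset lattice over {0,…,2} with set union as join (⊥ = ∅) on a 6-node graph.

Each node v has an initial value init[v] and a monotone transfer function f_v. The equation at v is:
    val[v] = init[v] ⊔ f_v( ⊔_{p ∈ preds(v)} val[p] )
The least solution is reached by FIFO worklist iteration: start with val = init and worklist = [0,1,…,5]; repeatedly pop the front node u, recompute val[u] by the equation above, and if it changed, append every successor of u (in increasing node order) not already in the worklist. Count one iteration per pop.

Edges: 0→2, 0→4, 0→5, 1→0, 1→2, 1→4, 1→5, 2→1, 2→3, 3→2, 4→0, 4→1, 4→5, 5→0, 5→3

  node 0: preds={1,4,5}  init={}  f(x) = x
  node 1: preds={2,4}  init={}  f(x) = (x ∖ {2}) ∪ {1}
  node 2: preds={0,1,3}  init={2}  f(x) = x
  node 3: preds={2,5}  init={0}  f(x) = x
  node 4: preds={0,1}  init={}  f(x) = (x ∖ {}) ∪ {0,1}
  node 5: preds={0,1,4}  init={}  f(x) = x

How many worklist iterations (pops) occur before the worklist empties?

Worklist (13 pops):
  #1 pop 0: in={} → {} (no change)
  #2 pop 1: in={2} → {1} (was {}); enqueue [0]
  #3 pop 2: in={0,1} → {0,1,2} (was {2}); enqueue [1]
  #4 pop 3: in={0,1,2} → {0,1,2} (was {0}); enqueue [2]
  #5 pop 4: in={1} → {0,1} (was {}); enqueue []
  #6 pop 5: in={0,1} → {0,1} (was {}); enqueue [3]
  #7 pop 0: in={0,1} → {0,1} (was {}); enqueue [4,5]
  #8 pop 1: in={0,1,2} → {0,1} (was {1}); enqueue [0]
  #9 pop 2: in={0,1,2} → {0,1,2} (no change)
  #10 pop 3: in={0,1,2} → {0,1,2} (no change)
  #11 pop 4: in={0,1} → {0,1} (no change)
  #12 pop 5: in={0,1} → {0,1} (no change)
  #13 pop 0: in={0,1} → {0,1} (no change)

Fixpoint:
  val[0] = {0,1}
  val[1] = {0,1}
  val[2] = {0,1,2}
  val[3] = {0,1,2}
  val[4] = {0,1}
  val[5] = {0,1}

13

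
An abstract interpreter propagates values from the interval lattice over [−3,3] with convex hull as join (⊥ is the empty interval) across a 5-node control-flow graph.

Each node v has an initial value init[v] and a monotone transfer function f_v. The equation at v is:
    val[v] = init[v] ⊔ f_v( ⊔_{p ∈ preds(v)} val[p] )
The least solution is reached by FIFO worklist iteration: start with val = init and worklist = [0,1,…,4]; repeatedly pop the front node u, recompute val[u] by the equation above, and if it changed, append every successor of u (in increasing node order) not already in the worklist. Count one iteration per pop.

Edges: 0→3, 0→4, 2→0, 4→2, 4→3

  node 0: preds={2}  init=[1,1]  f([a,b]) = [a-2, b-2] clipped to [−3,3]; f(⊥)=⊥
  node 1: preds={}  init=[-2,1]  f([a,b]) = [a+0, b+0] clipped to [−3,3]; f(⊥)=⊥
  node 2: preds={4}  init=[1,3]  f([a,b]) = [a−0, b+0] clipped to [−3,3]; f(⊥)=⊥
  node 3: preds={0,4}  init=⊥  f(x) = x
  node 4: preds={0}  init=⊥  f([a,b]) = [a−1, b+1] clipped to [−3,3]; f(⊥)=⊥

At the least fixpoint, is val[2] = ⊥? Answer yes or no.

no

Iteration log — 13 steps:
  step 1. node 0  ⊔preds=[1,3]  new=[-1,1]  old=[1,1]  +wl: 
  step 2. node 1  ⊔preds=⊥  new=[-2,1]  stable
  step 3. node 2  ⊔preds=⊥  new=[1,3]  stable
  step 4. node 3  ⊔preds=[-1,1]  new=[-1,1]  old=⊥  +wl: 
  step 5. node 4  ⊔preds=[-1,1]  new=[-2,2]  old=⊥  +wl: 2,3
  step 6. node 2  ⊔preds=[-2,2]  new=[-2,3]  old=[1,3]  +wl: 0
  step 7. node 3  ⊔preds=[-2,2]  new=[-2,2]  old=[-1,1]  +wl: 
  step 8. node 0  ⊔preds=[-2,3]  new=[-3,1]  old=[-1,1]  +wl: 3,4
  step 9. node 3  ⊔preds=[-3,2]  new=[-3,2]  old=[-2,2]  +wl: 
  step 10. node 4  ⊔preds=[-3,1]  new=[-3,2]  old=[-2,2]  +wl: 2,3
  step 11. node 2  ⊔preds=[-3,2]  new=[-3,3]  old=[-2,3]  +wl: 0
  step 12. node 3  ⊔preds=[-3,2]  new=[-3,2]  stable
  step 13. node 0  ⊔preds=[-3,3]  new=[-3,1]  stable

Least fixpoint reached:
  node 0: [-3,1]
  node 1: [-2,1]
  node 2: [-3,3]
  node 3: [-3,2]
  node 4: [-3,2]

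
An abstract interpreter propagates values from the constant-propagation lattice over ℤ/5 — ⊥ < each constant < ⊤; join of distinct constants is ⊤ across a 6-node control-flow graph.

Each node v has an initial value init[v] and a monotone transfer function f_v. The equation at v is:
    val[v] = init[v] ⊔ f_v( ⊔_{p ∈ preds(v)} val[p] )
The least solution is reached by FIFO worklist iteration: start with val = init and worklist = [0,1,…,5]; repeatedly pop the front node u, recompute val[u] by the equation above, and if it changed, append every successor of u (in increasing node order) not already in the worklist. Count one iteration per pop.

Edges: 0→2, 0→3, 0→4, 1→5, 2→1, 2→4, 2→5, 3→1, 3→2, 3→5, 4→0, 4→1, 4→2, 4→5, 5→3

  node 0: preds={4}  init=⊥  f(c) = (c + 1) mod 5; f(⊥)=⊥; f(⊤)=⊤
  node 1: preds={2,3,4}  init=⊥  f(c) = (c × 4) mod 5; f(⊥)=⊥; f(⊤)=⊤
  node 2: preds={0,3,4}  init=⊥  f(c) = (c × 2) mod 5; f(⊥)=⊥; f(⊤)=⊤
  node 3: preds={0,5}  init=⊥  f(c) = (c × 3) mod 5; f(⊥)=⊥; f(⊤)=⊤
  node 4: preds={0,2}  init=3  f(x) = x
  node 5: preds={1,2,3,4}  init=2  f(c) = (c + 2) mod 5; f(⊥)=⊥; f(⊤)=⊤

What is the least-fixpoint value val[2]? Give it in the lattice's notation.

⊤

Trace (13 dequeues):
  [1] u=0 | in 3 | out 4 | prev ⊥ | push {}
  [2] u=1 | in 3 | out 2 | prev ⊥ | push {}
  [3] u=2 | in ⊤ | out ⊤ | prev ⊥ | push {1}
  [4] u=3 | in ⊤ | out ⊤ | prev ⊥ | push {2}
  [5] u=4 | in ⊤ | out ⊤ | prev 3 | push {0}
  [6] u=5 | in ⊤ | out ⊤ | prev 2 | push {3}
  [7] u=1 | in ⊤ | out ⊤ | prev 2 | push {5}
  [8] u=2 | in ⊤ | out ⊤ | ==
  [9] u=0 | in ⊤ | out ⊤ | prev 4 | push {2,4}
  [10] u=3 | in ⊤ | out ⊤ | ==
  [11] u=5 | in ⊤ | out ⊤ | ==
  [12] u=2 | in ⊤ | out ⊤ | ==
  [13] u=4 | in ⊤ | out ⊤ | ==

Converged values:
  [0] ⊤
  [1] ⊤
  [2] ⊤
  [3] ⊤
  [4] ⊤
  [5] ⊤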